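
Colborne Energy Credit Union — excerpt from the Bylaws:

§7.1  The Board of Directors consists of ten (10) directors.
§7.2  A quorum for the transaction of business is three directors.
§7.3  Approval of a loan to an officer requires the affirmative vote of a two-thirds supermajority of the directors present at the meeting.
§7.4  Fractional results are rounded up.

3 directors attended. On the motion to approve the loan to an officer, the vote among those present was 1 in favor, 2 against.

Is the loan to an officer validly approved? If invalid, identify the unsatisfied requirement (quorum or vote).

Invalid — vote requirement not satisfied.

Quorum: 3 present; quorum is 3. Satisfied.
Vote: the loan to an officer requires two-thirds of the directors present (3). 2/3 of 3 = 2, so 2 affirmative votes are needed; 1 voted in favor. Not satisfied.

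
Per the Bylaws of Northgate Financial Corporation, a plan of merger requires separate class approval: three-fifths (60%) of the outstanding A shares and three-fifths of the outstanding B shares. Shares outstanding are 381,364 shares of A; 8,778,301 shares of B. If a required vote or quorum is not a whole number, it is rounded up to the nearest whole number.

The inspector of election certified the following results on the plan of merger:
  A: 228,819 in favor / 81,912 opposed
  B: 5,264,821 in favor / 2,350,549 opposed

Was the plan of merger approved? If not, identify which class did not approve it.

Not approved — the B shares did not give the required vote.

A: 3/5 of 381364 = 228818.40, rounded up to 228819; 228,819 required, 228,819 in favor — approved.
B: 3/5 of 8778301 = 5266980.60, rounded up to 5266981; 5,266,981 required, 5,264,821 in favor — not approved.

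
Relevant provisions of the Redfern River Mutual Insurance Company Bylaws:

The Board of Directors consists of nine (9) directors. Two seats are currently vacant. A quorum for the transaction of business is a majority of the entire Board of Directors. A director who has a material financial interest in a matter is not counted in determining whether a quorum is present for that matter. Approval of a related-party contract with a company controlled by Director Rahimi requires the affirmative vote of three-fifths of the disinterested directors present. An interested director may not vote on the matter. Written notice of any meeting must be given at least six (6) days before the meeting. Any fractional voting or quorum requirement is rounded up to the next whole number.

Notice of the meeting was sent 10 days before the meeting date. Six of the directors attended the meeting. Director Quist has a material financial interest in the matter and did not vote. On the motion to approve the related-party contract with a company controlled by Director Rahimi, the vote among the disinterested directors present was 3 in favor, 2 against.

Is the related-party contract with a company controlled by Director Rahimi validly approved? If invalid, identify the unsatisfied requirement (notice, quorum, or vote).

Valid — all requirements satisfied.

Notice: 10 days given; 6 required (10 ≥ 6). Satisfied.
Quorum: 6 present, but the 1 interested director does not count, leaving 5. Quorum is 5. Satisfied.
Vote: the related-party contract with a company controlled by Director Rahimi requires three-fifths of the disinterested directors present (6 − 1 = 5). 3/5 of 5 = 3, so 3 affirmative votes are needed; 3 voted in favor. Satisfied.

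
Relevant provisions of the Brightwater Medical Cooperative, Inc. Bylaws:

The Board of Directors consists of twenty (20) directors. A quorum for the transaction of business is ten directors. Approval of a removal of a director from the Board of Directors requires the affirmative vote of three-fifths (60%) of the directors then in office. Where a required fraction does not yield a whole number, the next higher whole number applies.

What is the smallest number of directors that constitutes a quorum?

The quorum is fixed at 10.

10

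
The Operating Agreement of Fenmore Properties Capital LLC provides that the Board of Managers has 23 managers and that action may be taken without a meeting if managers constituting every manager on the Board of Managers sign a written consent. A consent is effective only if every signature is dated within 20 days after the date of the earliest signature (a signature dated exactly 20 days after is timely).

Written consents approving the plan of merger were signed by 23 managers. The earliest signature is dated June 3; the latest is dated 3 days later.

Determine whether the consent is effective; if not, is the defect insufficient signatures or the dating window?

Effective — both the signature and dating-window requirements are satisfied.

Signatures required: the unanimous vote of 23 — unanimous means all 23, so 23 needed; 23 signed. Sufficient.
Dating window: the latest signature is 3 days after the earliest; the limit is 20 days. Within the window.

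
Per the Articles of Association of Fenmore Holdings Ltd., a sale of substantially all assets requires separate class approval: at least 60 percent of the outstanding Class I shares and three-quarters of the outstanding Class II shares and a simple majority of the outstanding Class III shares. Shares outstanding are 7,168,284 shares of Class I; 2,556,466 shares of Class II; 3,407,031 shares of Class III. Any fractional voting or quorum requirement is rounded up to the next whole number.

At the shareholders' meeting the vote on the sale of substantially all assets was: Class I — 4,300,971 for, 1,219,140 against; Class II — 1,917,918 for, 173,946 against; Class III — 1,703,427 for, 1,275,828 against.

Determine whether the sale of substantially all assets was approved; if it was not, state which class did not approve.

Not approved — the Class III shares did not give the required vote.

Class I: 3/5 of 7168284 = 4300970.40, rounded up to 4300971; 4,300,971 required, 4,300,971 in favor — approved.
Class II: 3/4 of 2556466 = 1917349.50, rounded up to 1917350; 1,917,350 required, 1,917,918 in favor — approved.
Class III: a majority of 3407031 is 1703516; 1,703,516 required, 1,703,427 in favor — not approved.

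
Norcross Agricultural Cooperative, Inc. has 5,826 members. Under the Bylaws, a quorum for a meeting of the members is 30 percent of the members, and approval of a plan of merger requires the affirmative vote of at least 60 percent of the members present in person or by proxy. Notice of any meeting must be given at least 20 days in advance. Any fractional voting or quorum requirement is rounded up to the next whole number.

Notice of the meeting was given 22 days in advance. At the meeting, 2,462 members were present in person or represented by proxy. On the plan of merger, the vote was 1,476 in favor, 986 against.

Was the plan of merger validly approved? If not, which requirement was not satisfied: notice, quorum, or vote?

Notice: 22 days given; 20 required. Satisfied.
Quorum: 30% of 5,826 = 1,747.80, rounded up to 1,748; 2,462 present. Satisfied.
Vote: requires three-fifths of those present (2,462); 3/5 of 2462 = 1477.20, rounded up to 1478, so 1,478 needed; 1,476 in favor. Not satisfied.

Invalid — vote requirement not satisfied.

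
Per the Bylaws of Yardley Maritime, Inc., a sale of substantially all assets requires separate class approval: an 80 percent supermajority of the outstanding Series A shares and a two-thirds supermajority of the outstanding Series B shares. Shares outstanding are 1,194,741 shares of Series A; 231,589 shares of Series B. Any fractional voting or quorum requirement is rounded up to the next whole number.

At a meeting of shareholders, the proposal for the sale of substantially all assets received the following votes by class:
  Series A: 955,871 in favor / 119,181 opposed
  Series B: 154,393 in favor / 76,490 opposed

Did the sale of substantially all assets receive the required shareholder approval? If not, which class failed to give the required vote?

Series A: 4/5 of 1194741 = 955792.80, rounded up to 955793; 955,793 required, 955,871 in favor — approved.
Series B: 2/3 of 231589 = 154392.67, rounded up to 154393; 154,393 required, 154,393 in favor — approved.

Approved — every class gave the required vote.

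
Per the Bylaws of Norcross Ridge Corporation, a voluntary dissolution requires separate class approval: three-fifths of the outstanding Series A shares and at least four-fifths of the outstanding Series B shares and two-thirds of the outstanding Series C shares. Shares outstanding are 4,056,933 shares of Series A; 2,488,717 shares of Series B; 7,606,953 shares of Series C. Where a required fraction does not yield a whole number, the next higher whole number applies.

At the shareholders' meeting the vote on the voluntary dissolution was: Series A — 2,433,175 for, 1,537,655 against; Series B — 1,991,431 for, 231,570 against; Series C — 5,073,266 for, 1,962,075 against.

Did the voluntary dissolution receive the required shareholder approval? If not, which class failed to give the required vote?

Series A: 3/5 of 4056933 = 2434159.80, rounded up to 2434160; 2,434,160 required, 2,433,175 in favor — not approved.
Series B: 4/5 of 2488717 = 1990973.60, rounded up to 1990974; 1,990,974 required, 1,991,431 in favor — approved.
Series C: 2/3 of 7606953 = 5071302; 5,071,302 required, 5,073,266 in favor — approved.

Not approved — the Series A shares did not give the required vote.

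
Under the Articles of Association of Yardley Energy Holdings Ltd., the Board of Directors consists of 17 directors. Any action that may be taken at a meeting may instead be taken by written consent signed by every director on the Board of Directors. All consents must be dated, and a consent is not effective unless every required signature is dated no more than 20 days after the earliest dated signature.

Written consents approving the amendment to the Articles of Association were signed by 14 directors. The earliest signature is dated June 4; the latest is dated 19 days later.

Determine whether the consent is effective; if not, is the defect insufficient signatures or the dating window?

Not effective — insufficient signatures.

Signatures required: every one of 17 — unanimous means all 17, so 17 needed; 14 signed. Insufficient.
Dating window: the latest signature is 19 days after the earliest; the limit is 20 days. Within the window.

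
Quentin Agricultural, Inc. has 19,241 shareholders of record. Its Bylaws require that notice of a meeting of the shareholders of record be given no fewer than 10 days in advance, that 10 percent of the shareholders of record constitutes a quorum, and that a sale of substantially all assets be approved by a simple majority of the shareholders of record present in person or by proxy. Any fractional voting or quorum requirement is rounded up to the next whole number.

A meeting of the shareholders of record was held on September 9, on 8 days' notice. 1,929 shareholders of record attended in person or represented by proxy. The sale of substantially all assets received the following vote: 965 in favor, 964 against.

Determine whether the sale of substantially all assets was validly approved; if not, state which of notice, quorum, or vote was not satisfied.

Notice: 8 days given; 10 required. Not satisfied.
Quorum: 10% of 19,241 = 1,924.10, rounded up to 1,925; 1,929 present. Satisfied.
Vote: requires a majority of those present (1,929); a majority of 1929 is 965, so 965 needed; 965 in favor. Satisfied.

Invalid — notice requirement not satisfied.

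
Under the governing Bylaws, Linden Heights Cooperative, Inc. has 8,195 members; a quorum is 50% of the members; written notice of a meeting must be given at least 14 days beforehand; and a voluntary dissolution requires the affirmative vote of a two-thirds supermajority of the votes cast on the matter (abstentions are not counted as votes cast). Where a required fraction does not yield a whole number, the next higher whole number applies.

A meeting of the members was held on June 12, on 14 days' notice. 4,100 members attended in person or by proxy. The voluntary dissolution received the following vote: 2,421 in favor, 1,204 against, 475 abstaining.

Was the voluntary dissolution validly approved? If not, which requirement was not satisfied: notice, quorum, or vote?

Notice: 14 days given; 14 required. Satisfied.
Quorum: 50% of 8,195 = 4,097.50, rounded up to 4,098; 4,100 present. Satisfied.
Vote: requires two-thirds of the votes cast (4,100 − 475 abstaining = 3,625); 2/3 of 3625 = 2416.67, rounded up to 2417, so 2,417 needed; 2,421 in favor. Satisfied.

Valid — all requirements satisfied.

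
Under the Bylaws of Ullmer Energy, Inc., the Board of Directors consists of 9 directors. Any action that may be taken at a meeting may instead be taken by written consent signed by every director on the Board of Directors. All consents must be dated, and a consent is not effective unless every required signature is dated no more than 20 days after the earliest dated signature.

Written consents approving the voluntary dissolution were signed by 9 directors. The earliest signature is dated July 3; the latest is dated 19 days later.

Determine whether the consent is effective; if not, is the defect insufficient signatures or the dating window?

Signatures required: the unanimous vote of 9 — unanimous means all 9, so 9 needed; 9 signed. Sufficient.
Dating window: the latest signature is 19 days after the earliest; the limit is 20 days. Within the window.

Effective — both the signature and dating-window requirements are satisfied.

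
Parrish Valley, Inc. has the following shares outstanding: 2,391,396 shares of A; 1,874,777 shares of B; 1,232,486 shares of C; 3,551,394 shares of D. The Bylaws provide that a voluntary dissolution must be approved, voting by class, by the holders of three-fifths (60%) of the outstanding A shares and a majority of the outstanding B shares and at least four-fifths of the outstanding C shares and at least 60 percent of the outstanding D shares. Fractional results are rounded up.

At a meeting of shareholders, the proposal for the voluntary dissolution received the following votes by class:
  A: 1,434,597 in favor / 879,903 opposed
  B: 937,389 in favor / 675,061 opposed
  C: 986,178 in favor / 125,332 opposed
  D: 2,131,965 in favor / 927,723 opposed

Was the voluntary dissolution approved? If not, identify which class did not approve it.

A: 3/5 of 2391396 = 1434837.60, rounded up to 1434838; 1,434,838 required, 1,434,597 in favor — not approved.
B: a majority of 1874777 is 937389; 937,389 required, 937,389 in favor — approved.
C: 4/5 of 1232486 = 985988.80, rounded up to 985989; 985,989 required, 986,178 in favor — approved.
D: 3/5 of 3551394 = 2130836.40, rounded up to 2130837; 2,130,837 required, 2,131,965 in favor — approved.

Not approved — the A shares did not give the required vote.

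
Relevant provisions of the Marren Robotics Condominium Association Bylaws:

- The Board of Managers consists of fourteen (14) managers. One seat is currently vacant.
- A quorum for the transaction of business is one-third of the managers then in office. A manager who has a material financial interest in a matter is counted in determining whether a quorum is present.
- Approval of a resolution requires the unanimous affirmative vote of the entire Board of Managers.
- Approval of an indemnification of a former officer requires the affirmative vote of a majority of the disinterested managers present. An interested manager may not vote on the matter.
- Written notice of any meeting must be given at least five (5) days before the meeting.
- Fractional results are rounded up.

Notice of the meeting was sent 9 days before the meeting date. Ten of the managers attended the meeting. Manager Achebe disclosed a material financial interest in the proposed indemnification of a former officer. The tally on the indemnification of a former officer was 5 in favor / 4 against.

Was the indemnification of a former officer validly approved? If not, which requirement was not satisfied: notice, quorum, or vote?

Valid — all requirements satisfied.

Notice: 9 days given; 5 required (9 ≥ 5). Satisfied.
Quorum: 10 present (interested managers count toward quorum); quorum is 5. Satisfied.
Vote: the indemnification of a former officer requires a majority of the disinterested managers present (10 − 1 = 9). A majority of 9 is 5, so 5 affirmative votes are needed; 5 voted in favor. Satisfied.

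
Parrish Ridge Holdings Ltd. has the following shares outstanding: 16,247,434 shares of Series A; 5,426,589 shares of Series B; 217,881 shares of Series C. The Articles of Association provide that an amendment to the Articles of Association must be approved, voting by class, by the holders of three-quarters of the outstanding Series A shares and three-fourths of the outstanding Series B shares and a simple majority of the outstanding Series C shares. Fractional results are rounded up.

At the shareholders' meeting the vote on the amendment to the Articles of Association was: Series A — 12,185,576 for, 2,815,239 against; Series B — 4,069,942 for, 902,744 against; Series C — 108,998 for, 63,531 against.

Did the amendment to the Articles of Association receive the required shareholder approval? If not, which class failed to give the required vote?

Series A: 3/4 of 16247434 = 12185575.50, rounded up to 12185576; 12,185,576 required, 12,185,576 in favor — approved.
Series B: 3/4 of 5426589 = 4069941.75, rounded up to 4069942; 4,069,942 required, 4,069,942 in favor — approved.
Series C: a majority of 217881 is 108941; 108,941 required, 108,998 in favor — approved.

Approved — every class gave the required vote.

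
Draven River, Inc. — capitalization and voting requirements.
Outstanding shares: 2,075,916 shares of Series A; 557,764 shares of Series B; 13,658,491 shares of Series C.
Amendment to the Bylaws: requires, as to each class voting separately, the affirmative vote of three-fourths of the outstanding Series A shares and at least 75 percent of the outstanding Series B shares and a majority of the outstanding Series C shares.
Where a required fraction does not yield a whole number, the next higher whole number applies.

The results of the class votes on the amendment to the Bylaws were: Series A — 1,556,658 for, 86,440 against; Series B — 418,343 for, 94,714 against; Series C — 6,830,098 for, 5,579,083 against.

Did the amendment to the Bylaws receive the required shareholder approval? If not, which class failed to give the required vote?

Series A: 3/4 of 2075916 = 1556937; 1,556,937 required, 1,556,658 in favor — not approved.
Series B: 3/4 of 557764 = 418323; 418,323 required, 418,343 in favor — approved.
Series C: a majority of 13658491 is 6829246; 6,829,246 required, 6,830,098 in favor — approved.

Not approved — the Series A shares did not give the required vote.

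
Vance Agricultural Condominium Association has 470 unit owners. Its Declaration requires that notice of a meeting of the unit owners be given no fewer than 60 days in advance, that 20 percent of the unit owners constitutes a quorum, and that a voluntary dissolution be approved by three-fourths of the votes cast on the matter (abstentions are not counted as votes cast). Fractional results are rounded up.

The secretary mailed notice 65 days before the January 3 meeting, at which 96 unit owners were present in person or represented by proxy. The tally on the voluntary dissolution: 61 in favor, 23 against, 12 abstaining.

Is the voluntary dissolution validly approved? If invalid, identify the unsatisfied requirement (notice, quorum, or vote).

Invalid — vote requirement not satisfied.

Notice: 65 days given; 60 required. Satisfied.
Quorum: 20% of 470 = 94; 96 present. Satisfied.
Vote: requires three-fourths of the votes cast (96 − 12 abstaining = 84); 3/4 of 84 = 63, so 63 needed; 61 in favor. Not satisfied.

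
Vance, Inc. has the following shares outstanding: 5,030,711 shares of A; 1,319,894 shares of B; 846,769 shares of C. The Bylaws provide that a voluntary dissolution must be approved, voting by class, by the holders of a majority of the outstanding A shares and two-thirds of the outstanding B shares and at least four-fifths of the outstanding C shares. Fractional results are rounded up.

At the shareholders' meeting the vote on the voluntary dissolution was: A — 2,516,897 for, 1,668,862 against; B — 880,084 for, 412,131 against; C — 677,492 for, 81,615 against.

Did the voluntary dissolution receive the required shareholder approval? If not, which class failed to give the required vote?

A: a majority of 5030711 is 2515356; 2,515,356 required, 2,516,897 in favor — approved.
B: 2/3 of 1319894 = 879929.33, rounded up to 879930; 879,930 required, 880,084 in favor — approved.
C: 4/5 of 846769 = 677415.20, rounded up to 677416; 677,416 required, 677,492 in favor — approved.

Approved — every class gave the required vote.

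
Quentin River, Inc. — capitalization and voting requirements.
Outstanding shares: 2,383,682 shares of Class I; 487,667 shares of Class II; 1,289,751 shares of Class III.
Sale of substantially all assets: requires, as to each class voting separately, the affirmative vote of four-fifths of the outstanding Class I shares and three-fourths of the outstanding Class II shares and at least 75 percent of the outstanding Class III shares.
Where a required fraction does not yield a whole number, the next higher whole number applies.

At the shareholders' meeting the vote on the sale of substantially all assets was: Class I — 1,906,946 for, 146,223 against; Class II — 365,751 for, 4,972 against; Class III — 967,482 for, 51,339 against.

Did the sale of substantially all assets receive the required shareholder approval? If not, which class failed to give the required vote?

Class I: 4/5 of 2383682 = 1906945.60, rounded up to 1906946; 1,906,946 required, 1,906,946 in favor — approved.
Class II: 3/4 of 487667 = 365750.25, rounded up to 365751; 365,751 required, 365,751 in favor — approved.
Class III: 3/4 of 1289751 = 967313.25, rounded up to 967314; 967,314 required, 967,482 in favor — approved.

Approved — every class gave the required vote.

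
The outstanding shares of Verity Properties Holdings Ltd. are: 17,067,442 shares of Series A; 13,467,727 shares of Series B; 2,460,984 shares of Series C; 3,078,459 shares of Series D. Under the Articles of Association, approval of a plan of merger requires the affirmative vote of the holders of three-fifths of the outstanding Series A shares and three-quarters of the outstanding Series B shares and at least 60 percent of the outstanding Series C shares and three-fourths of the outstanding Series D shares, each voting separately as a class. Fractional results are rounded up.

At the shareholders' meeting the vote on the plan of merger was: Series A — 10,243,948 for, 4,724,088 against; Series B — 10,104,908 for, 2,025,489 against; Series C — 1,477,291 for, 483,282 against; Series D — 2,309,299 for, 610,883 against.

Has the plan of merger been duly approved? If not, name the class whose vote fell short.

Series A: 3/5 of 17067442 = 10240465.20, rounded up to 10240466; 10,240,466 required, 10,243,948 in favor — approved.
Series B: 3/4 of 13467727 = 10100795.25, rounded up to 10100796; 10,100,796 required, 10,104,908 in favor — approved.
Series C: 3/5 of 2460984 = 1476590.40, rounded up to 1476591; 1,476,591 required, 1,477,291 in favor — approved.
Series D: 3/4 of 3078459 = 2308844.25, rounded up to 2308845; 2,308,845 required, 2,309,299 in favor — approved.

Approved — every class gave the required vote.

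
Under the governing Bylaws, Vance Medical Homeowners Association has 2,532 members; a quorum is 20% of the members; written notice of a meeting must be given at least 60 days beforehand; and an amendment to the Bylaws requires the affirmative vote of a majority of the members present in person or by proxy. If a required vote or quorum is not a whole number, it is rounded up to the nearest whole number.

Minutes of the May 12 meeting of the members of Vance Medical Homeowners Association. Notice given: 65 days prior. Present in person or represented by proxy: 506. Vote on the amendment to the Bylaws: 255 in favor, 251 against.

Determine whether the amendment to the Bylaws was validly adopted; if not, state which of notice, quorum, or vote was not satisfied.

Invalid — quorum requirement not satisfied.

Notice: 65 days given; 60 required. Satisfied.
Quorum: 20% of 2,532 = 506.40, rounded up to 507; 506 present. Not satisfied.
Vote: requires a majority of those present (506); a majority of 506 is 254, so 254 needed; 255 in favor. Satisfied.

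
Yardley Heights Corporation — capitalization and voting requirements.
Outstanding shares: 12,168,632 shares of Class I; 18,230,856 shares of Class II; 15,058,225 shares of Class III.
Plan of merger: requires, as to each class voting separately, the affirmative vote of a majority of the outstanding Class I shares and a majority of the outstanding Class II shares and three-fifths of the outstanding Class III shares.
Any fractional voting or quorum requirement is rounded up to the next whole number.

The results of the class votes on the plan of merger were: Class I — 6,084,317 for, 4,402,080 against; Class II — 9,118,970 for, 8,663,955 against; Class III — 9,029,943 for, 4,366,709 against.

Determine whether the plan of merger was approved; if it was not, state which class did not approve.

Not approved — the Class III shares did not give the required vote.

Class I: a majority of 12168632 is 6084317; 6,084,317 required, 6,084,317 in favor — approved.
Class II: a majority of 18230856 is 9115429; 9,115,429 required, 9,118,970 in favor — approved.
Class III: 3/5 of 15058225 = 9034935; 9,034,935 required, 9,029,943 in favor — not approved.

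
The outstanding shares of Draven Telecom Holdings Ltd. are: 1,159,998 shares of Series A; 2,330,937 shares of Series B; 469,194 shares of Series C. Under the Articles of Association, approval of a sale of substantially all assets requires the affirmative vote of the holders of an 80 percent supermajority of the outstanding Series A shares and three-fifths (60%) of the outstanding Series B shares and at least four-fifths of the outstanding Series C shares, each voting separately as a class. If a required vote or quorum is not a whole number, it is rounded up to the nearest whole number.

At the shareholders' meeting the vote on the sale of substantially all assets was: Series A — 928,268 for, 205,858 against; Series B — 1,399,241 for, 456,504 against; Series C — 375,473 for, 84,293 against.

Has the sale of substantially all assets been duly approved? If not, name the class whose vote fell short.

Approved — every class gave the required vote.

Series A: 4/5 of 1159998 = 927998.40, rounded up to 927999; 927,999 required, 928,268 in favor — approved.
Series B: 3/5 of 2330937 = 1398562.20, rounded up to 1398563; 1,398,563 required, 1,399,241 in favor — approved.
Series C: 4/5 of 469194 = 375355.20, rounded up to 375356; 375,356 required, 375,473 in favor — approved.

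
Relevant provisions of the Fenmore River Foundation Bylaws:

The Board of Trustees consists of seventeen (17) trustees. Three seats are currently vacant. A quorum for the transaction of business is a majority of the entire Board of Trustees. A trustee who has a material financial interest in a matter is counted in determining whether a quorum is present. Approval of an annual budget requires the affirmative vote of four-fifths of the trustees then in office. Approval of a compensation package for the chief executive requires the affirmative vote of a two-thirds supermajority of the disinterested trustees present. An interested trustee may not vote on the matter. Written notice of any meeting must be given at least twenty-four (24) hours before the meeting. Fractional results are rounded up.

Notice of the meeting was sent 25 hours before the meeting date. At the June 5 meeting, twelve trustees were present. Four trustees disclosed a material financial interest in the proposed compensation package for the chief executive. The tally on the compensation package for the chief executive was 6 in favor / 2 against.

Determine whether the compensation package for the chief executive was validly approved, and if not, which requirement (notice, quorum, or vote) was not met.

Notice: 25 hours given; 24 required (25 ≥ 24). Satisfied.
Quorum: 12 present (interested trustees count toward quorum); quorum is 9. Satisfied.
Vote: the compensation package for the chief executive requires two-thirds of the disinterested trustees present (12 − 4 = 8). 2/3 of 8 = 5.33, rounded up to 6, so 6 affirmative votes are needed; 6 voted in favor. Satisfied.

Valid — all requirements satisfied.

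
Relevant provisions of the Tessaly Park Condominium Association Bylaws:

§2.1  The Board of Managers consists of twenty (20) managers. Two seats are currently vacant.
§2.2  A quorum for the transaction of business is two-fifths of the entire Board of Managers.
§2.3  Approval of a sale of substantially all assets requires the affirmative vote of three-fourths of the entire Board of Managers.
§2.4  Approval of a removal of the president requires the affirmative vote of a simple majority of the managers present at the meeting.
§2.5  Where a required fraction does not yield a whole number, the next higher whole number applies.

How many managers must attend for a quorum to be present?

2/5 of 20 = 8.

8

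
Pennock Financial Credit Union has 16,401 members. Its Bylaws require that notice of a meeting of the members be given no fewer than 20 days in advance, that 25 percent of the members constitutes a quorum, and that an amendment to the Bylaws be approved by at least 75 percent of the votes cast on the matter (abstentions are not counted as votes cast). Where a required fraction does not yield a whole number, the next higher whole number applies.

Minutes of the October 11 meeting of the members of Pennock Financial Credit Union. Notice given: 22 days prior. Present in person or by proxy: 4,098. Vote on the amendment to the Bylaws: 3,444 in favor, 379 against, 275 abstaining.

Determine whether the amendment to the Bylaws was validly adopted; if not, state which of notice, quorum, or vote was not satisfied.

Invalid — quorum requirement not satisfied.

Notice: 22 days given; 20 required. Satisfied.
Quorum: 25% of 16,401 = 4,100.25, rounded up to 4,101; 4,098 present. Not satisfied.
Vote: requires three-fourths of the votes cast (4,098 − 275 abstaining = 3,823); 3/4 of 3823 = 2867.25, rounded up to 2868, so 2,868 needed; 3,444 in favor. Satisfied.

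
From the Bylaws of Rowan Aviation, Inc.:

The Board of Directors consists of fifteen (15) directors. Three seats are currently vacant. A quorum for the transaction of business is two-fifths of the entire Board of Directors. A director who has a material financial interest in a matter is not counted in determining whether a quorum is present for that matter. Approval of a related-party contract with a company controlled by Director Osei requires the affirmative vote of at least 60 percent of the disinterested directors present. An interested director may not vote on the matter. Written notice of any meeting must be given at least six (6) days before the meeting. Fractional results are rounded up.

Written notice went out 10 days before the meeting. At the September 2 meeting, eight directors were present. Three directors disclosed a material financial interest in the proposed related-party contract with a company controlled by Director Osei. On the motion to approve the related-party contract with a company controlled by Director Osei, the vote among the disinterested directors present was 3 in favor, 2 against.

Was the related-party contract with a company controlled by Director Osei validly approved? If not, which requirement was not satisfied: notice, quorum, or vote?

Invalid — quorum requirement not satisfied.

Notice: 10 days given; 6 required (10 ≥ 6). Satisfied.
Quorum: 8 present, but the 3 interested directors do not count, leaving 5. Quorum is 6. Not satisfied.
Vote: the related-party contract with a company controlled by Director Osei requires three-fifths of the disinterested directors present (8 − 3 = 5). 3/5 of 5 = 3, so 3 affirmative votes are needed; 3 voted in favor. Satisfied. (Moot — without a quorum no business can be validly transacted.)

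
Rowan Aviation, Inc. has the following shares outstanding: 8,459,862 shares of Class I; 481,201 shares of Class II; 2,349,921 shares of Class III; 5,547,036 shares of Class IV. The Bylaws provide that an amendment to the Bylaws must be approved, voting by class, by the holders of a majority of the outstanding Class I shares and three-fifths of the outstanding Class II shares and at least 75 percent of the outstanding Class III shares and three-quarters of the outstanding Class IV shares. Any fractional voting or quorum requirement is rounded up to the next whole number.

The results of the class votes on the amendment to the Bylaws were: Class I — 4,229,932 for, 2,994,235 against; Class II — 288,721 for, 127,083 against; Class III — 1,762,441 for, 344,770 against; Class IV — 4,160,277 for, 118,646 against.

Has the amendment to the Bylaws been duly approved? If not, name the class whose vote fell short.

Approved — every class gave the required vote.

Class I: a majority of 8459862 is 4229932; 4,229,932 required, 4,229,932 in favor — approved.
Class II: 3/5 of 481201 = 288720.60, rounded up to 288721; 288,721 required, 288,721 in favor — approved.
Class III: 3/4 of 2349921 = 1762440.75, rounded up to 1762441; 1,762,441 required, 1,762,441 in favor — approved.
Class IV: 3/4 of 5547036 = 4160277; 4,160,277 required, 4,160,277 in favor — approved.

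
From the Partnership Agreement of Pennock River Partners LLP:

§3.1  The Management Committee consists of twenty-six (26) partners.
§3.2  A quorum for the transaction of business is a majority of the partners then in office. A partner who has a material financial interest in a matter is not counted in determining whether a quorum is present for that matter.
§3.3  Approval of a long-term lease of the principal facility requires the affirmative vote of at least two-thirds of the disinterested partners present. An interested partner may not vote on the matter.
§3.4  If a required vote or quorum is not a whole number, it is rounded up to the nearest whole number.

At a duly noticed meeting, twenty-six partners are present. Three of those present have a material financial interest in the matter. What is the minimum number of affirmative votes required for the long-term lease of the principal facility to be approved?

16

The long-term lease of the principal facility requires two-thirds of the disinterested partners present (26 − 3 = 23).
2/3 of 23 = 15.33, rounded up to 16.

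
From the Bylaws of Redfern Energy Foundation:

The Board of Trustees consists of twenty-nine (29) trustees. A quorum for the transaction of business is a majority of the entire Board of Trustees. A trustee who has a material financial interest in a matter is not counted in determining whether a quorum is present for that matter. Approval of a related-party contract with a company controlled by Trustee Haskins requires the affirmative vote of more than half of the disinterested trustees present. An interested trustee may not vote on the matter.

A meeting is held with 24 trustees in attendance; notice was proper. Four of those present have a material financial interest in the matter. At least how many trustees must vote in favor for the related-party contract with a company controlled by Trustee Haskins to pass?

The related-party contract with a company controlled by Trustee Haskins requires a majority of the disinterested trustees present (24 − 4 = 20).
A majority of 20 is 11.

11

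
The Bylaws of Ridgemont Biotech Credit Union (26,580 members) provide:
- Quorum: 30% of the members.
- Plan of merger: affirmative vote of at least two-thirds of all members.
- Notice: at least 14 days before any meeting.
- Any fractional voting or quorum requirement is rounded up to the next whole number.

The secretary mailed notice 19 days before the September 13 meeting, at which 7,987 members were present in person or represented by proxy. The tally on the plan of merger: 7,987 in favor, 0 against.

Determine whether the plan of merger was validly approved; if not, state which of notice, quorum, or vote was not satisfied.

Invalid — vote requirement not satisfied.

Notice: 19 days given; 14 required. Satisfied.
Quorum: 30% of 26,580 = 7,974; 7,987 present. Satisfied.
Vote: requires two-thirds of all members (26,580); 2/3 of 26580 = 17720, so 17,720 needed; 7,987 in favor. Not satisfied.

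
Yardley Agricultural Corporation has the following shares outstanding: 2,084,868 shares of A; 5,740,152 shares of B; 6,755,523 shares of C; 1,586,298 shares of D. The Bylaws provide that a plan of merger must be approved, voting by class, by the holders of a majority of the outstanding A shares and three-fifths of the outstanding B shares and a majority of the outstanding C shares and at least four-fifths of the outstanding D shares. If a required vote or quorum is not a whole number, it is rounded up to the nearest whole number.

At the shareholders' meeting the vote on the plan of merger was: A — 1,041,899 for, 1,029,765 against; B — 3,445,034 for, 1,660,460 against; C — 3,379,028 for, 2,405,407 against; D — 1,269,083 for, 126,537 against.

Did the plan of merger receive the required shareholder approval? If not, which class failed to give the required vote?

A: a majority of 2084868 is 1042435; 1,042,435 required, 1,041,899 in favor — not approved.
B: 3/5 of 5740152 = 3444091.20, rounded up to 3444092; 3,444,092 required, 3,445,034 in favor — approved.
C: a majority of 6755523 is 3377762; 3,377,762 required, 3,379,028 in favor — approved.
D: 4/5 of 1586298 = 1269038.40, rounded up to 1269039; 1,269,039 required, 1,269,083 in favor — approved.

Not approved — the A shares did not give the required vote.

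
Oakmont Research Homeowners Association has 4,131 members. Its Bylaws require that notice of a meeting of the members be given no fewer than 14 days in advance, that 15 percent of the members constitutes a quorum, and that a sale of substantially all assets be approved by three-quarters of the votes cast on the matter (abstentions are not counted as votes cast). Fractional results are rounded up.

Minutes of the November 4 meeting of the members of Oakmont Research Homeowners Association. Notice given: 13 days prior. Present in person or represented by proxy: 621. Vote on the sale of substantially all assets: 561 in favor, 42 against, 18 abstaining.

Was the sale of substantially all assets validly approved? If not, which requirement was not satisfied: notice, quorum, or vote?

Notice: 13 days given; 14 required. Not satisfied.
Quorum: 15% of 4,131 = 619.65, rounded up to 620; 621 present. Satisfied.
Vote: requires three-fourths of the votes cast (621 − 18 abstaining = 603); 3/4 of 603 = 452.25, rounded up to 453, so 453 needed; 561 in favor. Satisfied.

Invalid — notice requirement not satisfied.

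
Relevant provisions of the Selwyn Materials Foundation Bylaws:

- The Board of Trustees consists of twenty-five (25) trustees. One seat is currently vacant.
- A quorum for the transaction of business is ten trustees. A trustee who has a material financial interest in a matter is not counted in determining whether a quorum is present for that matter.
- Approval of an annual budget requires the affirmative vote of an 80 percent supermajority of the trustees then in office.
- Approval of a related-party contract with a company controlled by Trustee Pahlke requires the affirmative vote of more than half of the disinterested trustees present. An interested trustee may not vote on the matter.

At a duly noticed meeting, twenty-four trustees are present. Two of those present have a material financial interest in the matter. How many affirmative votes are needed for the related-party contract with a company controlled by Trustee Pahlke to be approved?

The related-party contract with a company controlled by Trustee Pahlke requires a majority of the disinterested trustees present (24 − 2 = 22).
A majority of 22 is 12.

12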